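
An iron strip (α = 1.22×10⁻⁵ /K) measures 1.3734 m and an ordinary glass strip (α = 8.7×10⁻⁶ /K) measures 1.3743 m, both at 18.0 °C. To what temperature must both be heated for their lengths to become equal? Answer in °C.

T = 205.5 °C

Equal length when α₁L₁ΔT − α₂L₂ΔT = L₂ − L₁ = 9.00×10⁻⁴ m
α₁L₁ = 1.675548×10⁻⁵, α₂L₂ = 1.195641×10⁻⁵ → Δ(αL) = 4.79907×10⁻⁶ m/K
ΔT = 9.00×10⁻⁴ / 4.79907×10⁻⁶ = 187.536 K, so T = 18.0 + 187.536 = 205.536 °C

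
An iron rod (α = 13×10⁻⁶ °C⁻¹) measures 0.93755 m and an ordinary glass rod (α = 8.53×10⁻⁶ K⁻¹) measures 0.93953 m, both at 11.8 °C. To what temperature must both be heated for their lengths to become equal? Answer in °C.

T = 486.2 °C

Equal length when α₁L₁ΔT − α₂L₂ΔT = L₂ − L₁ = 1.98×10⁻³ m
α₁L₁ = 1.218815×10⁻⁵, α₂L₂ = 8.0141909×10⁻⁶ → Δ(αL) = 4.1739591×10⁻⁶ m/K
ΔT = 1.98×10⁻³ / 4.1739591×10⁻⁶ = 474.370 K, so T = 11.8 + 474.370 = 486.170 °C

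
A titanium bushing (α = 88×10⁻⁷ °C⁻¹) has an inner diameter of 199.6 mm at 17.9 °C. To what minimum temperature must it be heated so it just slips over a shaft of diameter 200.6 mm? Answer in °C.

T = 587 °C

Required Δd = 200.6 − 199.6 = 1.0 mm
Δd = αd₀ΔT ⇒ ΔT = Δd/(αd₀) = 1.0 / (88×10⁻⁷ × 199.6) = 569.32 K
T_min = 17.9 + 569.32 = 587.22 °C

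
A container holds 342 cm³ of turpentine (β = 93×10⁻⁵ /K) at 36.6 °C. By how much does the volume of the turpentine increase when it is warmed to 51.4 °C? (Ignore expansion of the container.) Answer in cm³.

|ΔT| = |51.4 − 36.6| = 14.8 K
ΔV = βV₀ΔT = (93×10⁻⁵)(342)(14.8) = 4.71 cm³

ΔV = 4.71 cm³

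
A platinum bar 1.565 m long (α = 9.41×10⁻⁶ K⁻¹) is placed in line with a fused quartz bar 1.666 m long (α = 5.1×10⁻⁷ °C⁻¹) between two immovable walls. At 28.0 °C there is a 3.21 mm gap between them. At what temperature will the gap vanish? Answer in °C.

Gap closes when ΔL₁ + ΔL₂ = 3.21 mm = 3.21×10⁻³ m
(α₁L₁ + α₂L₂)ΔT = g
α₁L₁ + α₂L₂ = 9.41×10⁻⁶×1.565 + 5.1×10⁻⁷×1.666 = 1.557631×10⁻⁵ m/K
ΔT = 3.21×10⁻³ / 1.557631×10⁻⁵ = 206.08 K
T = 28.0 + 206.08 = 234.08 °C

T = 234 °C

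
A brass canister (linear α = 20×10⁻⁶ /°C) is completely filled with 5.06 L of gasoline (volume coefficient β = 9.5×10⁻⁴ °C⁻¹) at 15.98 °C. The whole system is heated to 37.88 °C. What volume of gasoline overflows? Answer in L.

0.0986 L

The canister also expands: β_container ≈ 3α = 6.0×10⁻⁵ /K
Net overflow = V₀(β_liq − 3α_cont)ΔT
β − 3α = 9.50×10⁻⁴ − 6.0×10⁻⁵ = 8.90×10⁻⁴ /K; ΔT = 21.90 K
ΔV = 5.06 × 8.90×10⁻⁴ × 21.90 = 0.0986 L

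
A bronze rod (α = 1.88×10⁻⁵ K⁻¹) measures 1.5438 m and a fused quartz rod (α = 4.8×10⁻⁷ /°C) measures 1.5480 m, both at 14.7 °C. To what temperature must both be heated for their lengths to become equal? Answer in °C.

T = 163.2 °C

L₁(1 + α₁ΔT) = L₂(1 + α₂ΔT) ⇒ ΔT = (L₂ − L₁)/(α₁L₁ − α₂L₂)
L₂ − L₁ = 1.5480 − 1.5438 = 4.20×10⁻³ m
α₁L₁ − α₂L₂ = 1.88×10⁻⁵×1.5438 − 4.8×10⁻⁷×1.5480 = 2.82804×10⁻⁵ m/K
ΔT = 4.20×10⁻³ / 2.82804×10⁻⁵ = 148.513 K
T = 14.7 + 148.513 = 163.213 °C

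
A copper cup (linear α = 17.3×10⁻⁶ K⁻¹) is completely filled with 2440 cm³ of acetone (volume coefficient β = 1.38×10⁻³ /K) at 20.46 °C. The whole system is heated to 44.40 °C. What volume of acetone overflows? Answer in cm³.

The cup also expands: β_container ≈ 3α = 5.19×10⁻⁵ /K
Net overflow = V₀(β_liq − 3α_cont)ΔT
β − 3α = 1.38×10⁻³ − 5.19×10⁻⁵ = 1.3281×10⁻³ /K; ΔT = 23.94 K
ΔV = 2440 × 1.3281×10⁻³ × 23.94 = 77.6 cm³

77.6 cm³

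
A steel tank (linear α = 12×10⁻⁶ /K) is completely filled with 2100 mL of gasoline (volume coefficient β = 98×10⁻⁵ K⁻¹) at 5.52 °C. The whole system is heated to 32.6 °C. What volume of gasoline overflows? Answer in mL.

53.7 mL

The tank also expands: β_container ≈ 3α = 3.6×10⁻⁵ /K
Net overflow = V₀(β_liq − 3α_cont)ΔT
β − 3α = 9.80×10⁻⁴ − 3.6×10⁻⁵ = 9.44×10⁻⁴ /K; ΔT = 27.08 K
ΔV = 2100 × 9.44×10⁻⁴ × 27.08 = 53.7 mL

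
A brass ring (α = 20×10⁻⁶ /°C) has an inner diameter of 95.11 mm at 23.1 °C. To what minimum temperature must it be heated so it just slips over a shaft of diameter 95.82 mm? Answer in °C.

Required Δd = 95.82 − 95.11 = 0.71 mm
Δd = αd₀ΔT ⇒ ΔT = Δd/(αd₀) = 0.71 / (20×10⁻⁶ × 95.11) = 373.25 K
T_min = 23.1 + 373.25 = 396.35 °C

T = 396 °C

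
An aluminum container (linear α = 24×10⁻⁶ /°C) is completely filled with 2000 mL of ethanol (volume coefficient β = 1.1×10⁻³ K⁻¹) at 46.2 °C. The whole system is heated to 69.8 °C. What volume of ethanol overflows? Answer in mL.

48.5 mL

The container also expands: β_container ≈ 3α = 7.2×10⁻⁵ /K
Net overflow = V₀(β_liq − 3α_cont)ΔT
β − 3α = 1.10×10⁻³ − 7.2×10⁻⁵ = 1.028×10⁻³ /K; ΔT = 23.6 K
ΔV = 2000 × 1.028×10⁻³ × 23.6 = 48.5 mL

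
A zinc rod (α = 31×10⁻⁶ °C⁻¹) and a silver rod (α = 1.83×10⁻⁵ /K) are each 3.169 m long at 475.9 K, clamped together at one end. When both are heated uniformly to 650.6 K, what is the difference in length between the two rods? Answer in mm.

7.03 mm

ΔT = 174.7 K
zinc: ΔL = 31×10⁻⁶ × 3.169 m × 174.7 = 1.7162×10⁻² m = 17.162 mm
silver: ΔL = 1.83×10⁻⁵ × 3.169 m × 174.7 = 1.0131×10⁻² m = 10.131 mm
difference = 17.162 − 10.131 = 7.031 mm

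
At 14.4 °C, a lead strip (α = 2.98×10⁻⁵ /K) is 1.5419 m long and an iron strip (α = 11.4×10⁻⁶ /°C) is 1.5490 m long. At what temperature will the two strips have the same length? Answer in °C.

L₁(1 + α₁ΔT) = L₂(1 + α₂ΔT) ⇒ ΔT = (L₂ − L₁)/(α₁L₁ − α₂L₂)
L₂ − L₁ = 1.5490 − 1.5419 = 7.10×10⁻³ m
α₁L₁ − α₂L₂ = 2.98×10⁻⁵×1.5419 − 11.4×10⁻⁶×1.5490 = 2.829002×10⁻⁵ m/K
ΔT = 7.10×10⁻³ / 2.829002×10⁻⁵ = 250.972 K
T = 14.4 + 250.972 = 265.372 °C

T = 265.4 °C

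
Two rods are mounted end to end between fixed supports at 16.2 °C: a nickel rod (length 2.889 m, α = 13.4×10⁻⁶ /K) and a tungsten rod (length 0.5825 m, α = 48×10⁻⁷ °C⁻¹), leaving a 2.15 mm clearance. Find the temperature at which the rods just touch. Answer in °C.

T = 68.0 °C

α₁L₁ = 3.87126×10⁻⁵ m/K, α₂L₂ = 2.796×10⁻⁶ m/K → total 4.15086×10⁻⁵ m/K
ΔT = g/(α₁L₁+α₂L₂) = 2.15×10⁻³ / 4.15086×10⁻⁵ = 51.796 K
T = 16.2 + 51.796 = 67.996 °C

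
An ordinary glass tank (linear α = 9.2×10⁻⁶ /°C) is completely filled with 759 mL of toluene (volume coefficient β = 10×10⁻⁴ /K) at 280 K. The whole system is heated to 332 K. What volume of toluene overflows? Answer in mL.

38.4 mL

The tank also expands: β_container ≈ 3α = 2.76×10⁻⁵ /K
Net overflow = V₀(β_liq − 3α_cont)ΔT
β − 3α = 1.00×10⁻³ − 2.76×10⁻⁵ = 9.724×10⁻⁴ /K; ΔT = 52 K
ΔV = 759 × 9.724×10⁻⁴ × 52 = 38.4 mL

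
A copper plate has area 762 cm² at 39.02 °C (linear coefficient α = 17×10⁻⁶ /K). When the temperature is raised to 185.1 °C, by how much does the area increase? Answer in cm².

Area coefficient ≈ 2α; |ΔT| = 146.08 K
ΔA = 2αA₀ΔT = 2(17×10⁻⁶)(762)(146.08) = 3.78 cm²

ΔA = 3.78 cm²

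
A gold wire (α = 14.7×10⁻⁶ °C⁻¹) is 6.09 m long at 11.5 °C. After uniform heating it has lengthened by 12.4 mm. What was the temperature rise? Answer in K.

ΔT = 139 K

ΔL = αL₀ΔT ⇒ ΔT = ΔL / (αL₀)
ΔT = 12.4×10⁻³ m / (14.7×10⁻⁶ × 6.09 m) = 138.51 K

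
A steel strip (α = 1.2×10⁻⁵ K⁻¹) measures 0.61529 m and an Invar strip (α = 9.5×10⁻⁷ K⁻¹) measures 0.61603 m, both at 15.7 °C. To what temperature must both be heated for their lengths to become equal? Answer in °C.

L₁(1 + α₁ΔT) = L₂(1 + α₂ΔT) ⇒ ΔT = (L₂ − L₁)/(α₁L₁ − α₂L₂)
L₂ − L₁ = 0.61603 − 0.61529 = 7.40×10⁻⁴ m
α₁L₁ − α₂L₂ = 1.2×10⁻⁵×0.61529 − 9.5×10⁻⁷×0.61603 = 6.7982515×10⁻⁶ m/K
ΔT = 7.40×10⁻⁴ / 6.7982515×10⁻⁶ = 108.852 K
T = 15.7 + 108.852 = 124.552 °C

T = 124.6 °C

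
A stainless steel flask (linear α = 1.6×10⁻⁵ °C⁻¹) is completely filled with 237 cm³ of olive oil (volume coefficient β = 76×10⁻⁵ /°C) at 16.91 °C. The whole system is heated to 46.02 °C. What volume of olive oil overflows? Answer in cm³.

4.91 cm³

The flask also expands: β_container ≈ 3α = 4.8×10⁻⁵ /K
Net overflow = V₀(β_liq − 3α_cont)ΔT
β − 3α = 7.60×10⁻⁴ − 4.8×10⁻⁵ = 7.12×10⁻⁴ /K; ΔT = 29.11 K
ΔV = 237 × 7.12×10⁻⁴ × 29.11 = 4.91 cm³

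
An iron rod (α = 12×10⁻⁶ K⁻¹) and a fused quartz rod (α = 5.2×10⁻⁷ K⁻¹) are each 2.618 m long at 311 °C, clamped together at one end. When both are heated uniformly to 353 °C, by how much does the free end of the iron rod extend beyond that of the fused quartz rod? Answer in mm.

ΔT = 42 K
iron: ΔL = 12×10⁻⁶ × 2.618 m × 42 = 1.3195×10⁻³ m = 1.3195 mm
fused quartz: ΔL = 5.2×10⁻⁷ × 2.618 m × 42 = 5.7177×10⁻⁵ m = 0.057177 mm
difference = 1.3195 − 0.057177 = 1.262323 mm

1.26 mm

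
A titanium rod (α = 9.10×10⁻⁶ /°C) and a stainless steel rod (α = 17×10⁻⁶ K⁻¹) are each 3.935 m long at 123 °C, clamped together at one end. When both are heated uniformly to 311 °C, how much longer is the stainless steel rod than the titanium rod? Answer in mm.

5.84 mm

ΔT = 188 K
titanium: ΔL = 9.10×10⁻⁶ × 3.935 m × 188 = 6.7320×10⁻³ m = 6.7320 mm
stainless steel: ΔL = 17×10⁻⁶ × 3.935 m × 188 = 1.2576×10⁻² m = 12.576 mm
difference = 12.576 − 6.7320 = 5.844 mm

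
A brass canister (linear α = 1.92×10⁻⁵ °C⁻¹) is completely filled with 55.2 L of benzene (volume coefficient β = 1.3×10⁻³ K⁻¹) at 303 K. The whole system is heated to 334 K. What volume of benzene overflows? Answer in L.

The canister also expands: β_container ≈ 3α = 5.76×10⁻⁵ /K
Net overflow = V₀(β_liq − 3α_cont)ΔT
β − 3α = 1.30×10⁻³ − 5.76×10⁻⁵ = 1.2424×10⁻³ /K; ΔT = 31 K
ΔV = 55.2 × 1.2424×10⁻³ × 31 = 2.13 L

2.13 L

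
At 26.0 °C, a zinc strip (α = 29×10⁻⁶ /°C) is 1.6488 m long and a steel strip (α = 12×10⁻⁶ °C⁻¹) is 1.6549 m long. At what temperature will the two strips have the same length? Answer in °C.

L₁(1 + α₁ΔT) = L₂(1 + α₂ΔT) ⇒ ΔT = (L₂ − L₁)/(α₁L₁ − α₂L₂)
L₂ − L₁ = 1.6549 − 1.6488 = 6.10×10⁻³ m
α₁L₁ − α₂L₂ = 29×10⁻⁶×1.6488 − 12×10⁻⁶×1.6549 = 2.79564×10⁻⁵ m/K
ΔT = 6.10×10⁻³ / 2.79564×10⁻⁵ = 218.197 K
T = 26.0 + 218.197 = 244.197 °C

T = 244.2 °C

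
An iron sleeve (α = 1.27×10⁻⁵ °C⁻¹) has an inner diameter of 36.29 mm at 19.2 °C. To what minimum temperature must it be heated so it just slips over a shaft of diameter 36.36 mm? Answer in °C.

Required Δd = 36.36 − 36.29 = 0.07 mm
Δd = αd₀ΔT ⇒ ΔT = Δd/(αd₀) = 0.07 / (1.27×10⁻⁵ × 36.29) = 151.88 K
T_min = 19.2 + 151.88 = 171.08 °C

T = 171 °C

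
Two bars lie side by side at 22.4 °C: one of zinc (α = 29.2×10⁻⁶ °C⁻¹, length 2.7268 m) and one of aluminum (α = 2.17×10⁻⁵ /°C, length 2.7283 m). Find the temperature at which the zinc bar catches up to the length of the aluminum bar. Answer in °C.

T = 95.86 °C

Equal length when α₁L₁ΔT − α₂L₂ΔT = L₂ − L₁ = 1.50×10⁻³ m
α₁L₁ = 7.962256×10⁻⁵, α₂L₂ = 5.920411×10⁻⁵ → Δ(αL) = 2.041845×10⁻⁵ m/K
ΔT = 1.50×10⁻³ / 2.041845×10⁻⁵ = 73.4630 K, so T = 22.4 + 73.4630 = 95.8630 °C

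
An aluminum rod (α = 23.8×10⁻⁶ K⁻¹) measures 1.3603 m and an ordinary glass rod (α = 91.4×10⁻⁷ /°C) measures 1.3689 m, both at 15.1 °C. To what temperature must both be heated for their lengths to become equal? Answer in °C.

L₁(1 + α₁ΔT) = L₂(1 + α₂ΔT) ⇒ ΔT = (L₂ − L₁)/(α₁L₁ − α₂L₂)
L₂ − L₁ = 1.3689 − 1.3603 = 8.60×10⁻³ m
α₁L₁ − α₂L₂ = 23.8×10⁻⁶×1.3603 − 91.4×10⁻⁷×1.3689 = 1.9863394×10⁻⁵ m/K
ΔT = 8.60×10⁻³ / 1.9863394×10⁻⁵ = 432.957 K
T = 15.1 + 432.957 = 448.057 °C

T = 448.1 °C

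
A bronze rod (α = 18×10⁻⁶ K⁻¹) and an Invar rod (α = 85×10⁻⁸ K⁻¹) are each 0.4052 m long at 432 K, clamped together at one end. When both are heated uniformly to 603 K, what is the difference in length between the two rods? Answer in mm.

1.19 mm

ΔT = 171 K
bronze: ΔL = 18×10⁻⁶ × 0.4052 m × 171 = 1.2472×10⁻³ m = 1.2472 mm
Invar: ΔL = 85×10⁻⁸ × 0.4052 m × 171 = 5.8896×10⁻⁵ m = 0.058896 mm
difference = 1.2472 − 0.058896 = 1.188304 mm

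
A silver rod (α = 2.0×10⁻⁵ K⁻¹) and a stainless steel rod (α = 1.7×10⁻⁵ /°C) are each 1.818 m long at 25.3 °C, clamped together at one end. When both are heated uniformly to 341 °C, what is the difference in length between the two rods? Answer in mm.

1.72 mm

ΔT = 315.7 K
silver: ΔL = 2.0×10⁻⁵ × 1.818 m × 315.7 = 1.1479×10⁻² m = 11.479 mm
stainless steel: ΔL = 1.7×10⁻⁵ × 1.818 m × 315.7 = 9.7570×10⁻³ m = 9.7570 mm
difference = 11.479 − 9.7570 = 1.722 mm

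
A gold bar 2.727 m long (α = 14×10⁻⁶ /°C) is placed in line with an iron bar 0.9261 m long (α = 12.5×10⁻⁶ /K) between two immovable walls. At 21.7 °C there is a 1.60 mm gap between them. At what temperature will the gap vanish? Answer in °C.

Gap closes when ΔL₁ + ΔL₂ = 1.60 mm = 1.60×10⁻³ m
(α₁L₁ + α₂L₂)ΔT = g
α₁L₁ + α₂L₂ = 14×10⁻⁶×2.727 + 12.5×10⁻⁶×0.9261 = 4.975425×10⁻⁵ m/K
ΔT = 1.60×10⁻³ / 4.975425×10⁻⁵ = 32.158 K
T = 21.7 + 32.158 = 53.858 °C

T = 53.9 °C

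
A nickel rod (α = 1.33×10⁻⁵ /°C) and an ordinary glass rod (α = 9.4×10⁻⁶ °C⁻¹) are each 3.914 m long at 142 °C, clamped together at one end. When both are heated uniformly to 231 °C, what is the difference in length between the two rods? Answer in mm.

1.36 mm

ΔT = 89 K
nickel: ΔL = 1.33×10⁻⁵ × 3.914 m × 89 = 4.6330×10⁻³ m = 4.6330 mm
ordinary glass: ΔL = 9.4×10⁻⁶ × 3.914 m × 89 = 3.2745×10⁻³ m = 3.2745 mm
difference = 4.6330 − 3.2745 = 1.3585 mm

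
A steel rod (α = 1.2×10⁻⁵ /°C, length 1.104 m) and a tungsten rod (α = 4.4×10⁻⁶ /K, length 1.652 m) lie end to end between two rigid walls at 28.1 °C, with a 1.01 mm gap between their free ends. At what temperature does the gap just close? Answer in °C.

Gap closes when ΔL₁ + ΔL₂ = 1.01 mm = 1.01×10⁻³ m
(α₁L₁ + α₂L₂)ΔT = g
α₁L₁ + α₂L₂ = 1.2×10⁻⁵×1.104 + 4.4×10⁻⁶×1.652 = 2.05168×10⁻⁵ m/K
ΔT = 1.01×10⁻³ / 2.05168×10⁻⁵ = 49.228 K
T = 28.1 + 49.228 = 77.328 °C

T = 77.3 °C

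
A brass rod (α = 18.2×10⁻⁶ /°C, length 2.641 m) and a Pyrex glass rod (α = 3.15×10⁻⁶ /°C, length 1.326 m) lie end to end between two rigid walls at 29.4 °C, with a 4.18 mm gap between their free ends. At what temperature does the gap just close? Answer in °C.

Gap closes when ΔL₁ + ΔL₂ = 4.18 mm = 4.18×10⁻³ m
(α₁L₁ + α₂L₂)ΔT = g
α₁L₁ + α₂L₂ = 18.2×10⁻⁶×2.641 + 3.15×10⁻⁶×1.326 = 5.22431×10⁻⁵ m/K
ΔT = 4.18×10⁻³ / 5.22431×10⁻⁵ = 80.01 K
T = 29.4 + 80.01 = 109.41 °C

T = 109 °C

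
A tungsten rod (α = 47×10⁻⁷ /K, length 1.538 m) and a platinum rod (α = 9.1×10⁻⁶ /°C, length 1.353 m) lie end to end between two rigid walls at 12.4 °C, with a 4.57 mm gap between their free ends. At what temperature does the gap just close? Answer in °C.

T = 246 °C

Gap closes when ΔL₁ + ΔL₂ = 4.57 mm = 4.57×10⁻³ m
(α₁L₁ + α₂L₂)ΔT = g
α₁L₁ + α₂L₂ = 47×10⁻⁷×1.538 + 9.1×10⁻⁶×1.353 = 1.95409×10⁻⁵ m/K
ΔT = 4.57×10⁻³ / 1.95409×10⁻⁵ = 233.87 K
T = 12.4 + 233.87 = 246.27 °C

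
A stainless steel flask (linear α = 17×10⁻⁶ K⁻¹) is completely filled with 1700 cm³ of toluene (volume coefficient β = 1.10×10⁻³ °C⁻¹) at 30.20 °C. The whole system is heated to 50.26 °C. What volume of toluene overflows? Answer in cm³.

The flask also expands: β_container ≈ 3α = 5.1×10⁻⁵ /K
Net overflow = V₀(β_liq − 3α_cont)ΔT
β − 3α = 1.10×10⁻³ − 5.1×10⁻⁵ = 1.049×10⁻³ /K; ΔT = 20.06 K
ΔV = 1700 × 1.049×10⁻³ × 20.06 = 35.8 cm³

35.8 cm³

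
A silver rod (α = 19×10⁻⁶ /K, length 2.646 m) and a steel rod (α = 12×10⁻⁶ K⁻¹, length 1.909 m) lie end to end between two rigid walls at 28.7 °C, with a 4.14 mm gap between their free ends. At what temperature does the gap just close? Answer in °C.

T = 85.3 °C

Gap closes when ΔL₁ + ΔL₂ = 4.14 mm = 4.14×10⁻³ m
(α₁L₁ + α₂L₂)ΔT = g
α₁L₁ + α₂L₂ = 19×10⁻⁶×2.646 + 12×10⁻⁶×1.909 = 7.3182×10⁻⁵ m/K
ΔT = 4.14×10⁻³ / 7.3182×10⁻⁵ = 56.571 K
T = 28.7 + 56.571 = 85.271 °C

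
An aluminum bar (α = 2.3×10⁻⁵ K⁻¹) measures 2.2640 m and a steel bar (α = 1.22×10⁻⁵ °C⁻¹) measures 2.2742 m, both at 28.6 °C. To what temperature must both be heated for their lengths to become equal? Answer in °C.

T = 447.9 °C

Equal length when α₁L₁ΔT − α₂L₂ΔT = L₂ − L₁ = 1.02×10⁻² m
α₁L₁ = 5.2072×10⁻⁵, α₂L₂ = 2.774524×10⁻⁵ → Δ(αL) = 2.432676×10⁻⁵ m/K
ΔT = 1.02×10⁻² / 2.432676×10⁻⁵ = 419.291 K, so T = 28.6 + 419.291 = 447.891 °C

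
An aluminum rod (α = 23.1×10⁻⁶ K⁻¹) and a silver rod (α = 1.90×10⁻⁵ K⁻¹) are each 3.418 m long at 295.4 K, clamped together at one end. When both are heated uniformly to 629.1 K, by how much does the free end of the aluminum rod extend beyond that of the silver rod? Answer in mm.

4.68 mm

ΔT = 333.7 K
aluminum: ΔL = 23.1×10⁻⁶ × 3.418 m × 333.7 = 2.6348×10⁻² m = 26.348 mm
silver: ΔL = 1.90×10⁻⁵ × 3.418 m × 333.7 = 2.1671×10⁻² m = 21.671 mm
difference = 26.348 − 21.671 = 4.677 mm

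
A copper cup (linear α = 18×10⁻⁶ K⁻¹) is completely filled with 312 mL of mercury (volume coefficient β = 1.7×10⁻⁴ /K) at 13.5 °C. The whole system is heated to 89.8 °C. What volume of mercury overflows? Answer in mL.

2.76 mL

The cup also expands: β_container ≈ 3α = 5.4×10⁻⁵ /K
Net overflow = V₀(β_liq − 3α_cont)ΔT
β − 3α = 1.70×10⁻⁴ − 5.4×10⁻⁵ = 1.16×10⁻⁴ /K; ΔT = 76.3 K
ΔV = 312 × 1.16×10⁻⁴ × 76.3 = 2.76 mL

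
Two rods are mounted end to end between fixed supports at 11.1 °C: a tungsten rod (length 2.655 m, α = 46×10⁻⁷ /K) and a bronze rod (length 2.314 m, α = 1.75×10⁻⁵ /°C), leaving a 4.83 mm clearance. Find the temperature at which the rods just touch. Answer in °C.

T = 103 °C

Gap closes when ΔL₁ + ΔL₂ = 4.83 mm = 4.83×10⁻³ m
(α₁L₁ + α₂L₂)ΔT = g
α₁L₁ + α₂L₂ = 46×10⁻⁷×2.655 + 1.75×10⁻⁵×2.314 = 5.2708×10⁻⁵ m/K
ΔT = 4.83×10⁻³ / 5.2708×10⁻⁵ = 91.64 K
T = 11.1 + 91.64 = 102.74 °C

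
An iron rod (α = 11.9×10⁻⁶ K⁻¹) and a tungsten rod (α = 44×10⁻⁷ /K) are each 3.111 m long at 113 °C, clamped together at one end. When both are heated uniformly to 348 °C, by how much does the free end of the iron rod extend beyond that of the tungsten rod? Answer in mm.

ΔT = 235 K
iron: ΔL = 11.9×10⁻⁶ × 3.111 m × 235 = 8.6999×10⁻³ m = 8.6999 mm
tungsten: ΔL = 44×10⁻⁷ × 3.111 m × 235 = 3.2168×10⁻³ m = 3.2168 mm
difference = 8.6999 − 3.2168 = 5.4831 mm

5.48 mm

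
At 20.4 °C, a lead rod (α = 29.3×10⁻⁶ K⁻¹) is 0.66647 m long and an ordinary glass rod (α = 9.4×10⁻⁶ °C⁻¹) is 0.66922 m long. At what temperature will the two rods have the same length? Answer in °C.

L₁(1 + α₁ΔT) = L₂(1 + α₂ΔT) ⇒ ΔT = (L₂ − L₁)/(α₁L₁ − α₂L₂)
L₂ − L₁ = 0.66922 − 0.66647 = 2.75×10⁻³ m
α₁L₁ − α₂L₂ = 29.3×10⁻⁶×0.66647 − 9.4×10⁻⁶×0.66922 = 1.3236903×10⁻⁵ m/K
ΔT = 2.75×10⁻³ / 1.3236903×10⁻⁵ = 207.753 K
T = 20.4 + 207.753 = 228.153 °C

T = 228.2 °C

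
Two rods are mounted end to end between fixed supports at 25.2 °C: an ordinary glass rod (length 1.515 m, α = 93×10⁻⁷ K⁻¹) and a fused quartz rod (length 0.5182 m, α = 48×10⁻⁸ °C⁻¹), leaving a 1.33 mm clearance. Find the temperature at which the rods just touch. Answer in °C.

α₁L₁ = 1.40895×10⁻⁵ m/K, α₂L₂ = 2.48736×10⁻⁷ m/K → total 1.4338236×10⁻⁵ m/K
ΔT = g/(α₁L₁+α₂L₂) = 1.33×10⁻³ / 1.4338236×10⁻⁵ = 92.76 K
T = 25.2 + 92.76 = 117.96 °C

T = 118 °C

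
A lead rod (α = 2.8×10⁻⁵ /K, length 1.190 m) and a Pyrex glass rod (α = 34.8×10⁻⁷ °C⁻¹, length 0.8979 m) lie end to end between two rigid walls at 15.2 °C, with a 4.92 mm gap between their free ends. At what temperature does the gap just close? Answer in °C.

α₁L₁ = 3.332×10⁻⁵ m/K, α₂L₂ = 3.124692×10⁻⁶ m/K → total 3.6444692×10⁻⁵ m/K
ΔT = g/(α₁L₁+α₂L₂) = 4.92×10⁻³ / 3.6444692×10⁻⁵ = 135.00 K
T = 15.2 + 135.00 = 150.20 °C

T = 150 °C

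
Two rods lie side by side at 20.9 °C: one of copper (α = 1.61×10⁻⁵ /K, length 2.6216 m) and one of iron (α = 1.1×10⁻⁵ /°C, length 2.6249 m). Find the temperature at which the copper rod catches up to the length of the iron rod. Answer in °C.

T = 268.4 °C

Equal length when α₁L₁ΔT − α₂L₂ΔT = L₂ − L₁ = 3.30×10⁻³ m
α₁L₁ = 4.220776×10⁻⁵, α₂L₂ = 2.88739×10⁻⁵ → Δ(αL) = 1.333386×10⁻⁵ m/K
ΔT = 3.30×10⁻³ / 1.333386×10⁻⁵ = 247.490 K, so T = 20.9 + 247.490 = 268.390 °C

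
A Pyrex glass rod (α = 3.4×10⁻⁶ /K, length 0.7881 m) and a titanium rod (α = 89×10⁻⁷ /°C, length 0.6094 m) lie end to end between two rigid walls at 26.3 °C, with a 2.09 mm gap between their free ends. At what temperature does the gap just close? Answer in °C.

α₁L₁ = 2.67954×10⁻⁶ m/K, α₂L₂ = 5.42366×10⁻⁶ m/K → total 8.1032×10⁻⁶ m/K
ΔT = g/(α₁L₁+α₂L₂) = 2.09×10⁻³ / 8.1032×10⁻⁶ = 257.92 K
T = 26.3 + 257.92 = 284.22 °C

T = 284 °C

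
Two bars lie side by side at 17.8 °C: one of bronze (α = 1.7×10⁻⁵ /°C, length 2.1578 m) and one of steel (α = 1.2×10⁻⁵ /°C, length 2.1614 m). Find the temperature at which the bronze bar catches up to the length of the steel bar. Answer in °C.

L₁(1 + α₁ΔT) = L₂(1 + α₂ΔT) ⇒ ΔT = (L₂ − L₁)/(α₁L₁ − α₂L₂)
L₂ − L₁ = 2.1614 − 2.1578 = 3.60×10⁻³ m
α₁L₁ − α₂L₂ = 1.7×10⁻⁵×2.1578 − 1.2×10⁻⁵×2.1614 = 1.07458×10⁻⁵ m/K
ΔT = 3.60×10⁻³ / 1.07458×10⁻⁵ = 335.015 K
T = 17.8 + 335.015 = 352.815 °C

T = 352.8 °C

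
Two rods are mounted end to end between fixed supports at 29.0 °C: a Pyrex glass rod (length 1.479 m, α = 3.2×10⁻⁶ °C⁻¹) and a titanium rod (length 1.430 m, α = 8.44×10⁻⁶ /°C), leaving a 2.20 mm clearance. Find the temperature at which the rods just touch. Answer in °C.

α₁L₁ = 4.7328×10⁻⁶ m/K, α₂L₂ = 1.20692×10⁻⁵ m/K → total 1.6802×10⁻⁵ m/K
ΔT = g/(α₁L₁+α₂L₂) = 2.20×10⁻³ / 1.6802×10⁻⁵ = 130.94 K
T = 29.0 + 130.94 = 159.94 °C

T = 160 °C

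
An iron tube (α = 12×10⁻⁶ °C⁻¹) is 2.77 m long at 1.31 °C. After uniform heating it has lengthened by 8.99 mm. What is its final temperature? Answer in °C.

ΔL = αL₀ΔT ⇒ ΔT = ΔL / (αL₀)
ΔT = 8.99×10⁻³ m / (12×10⁻⁶ × 2.77 m) = 270.46 K
T = 1.31 + 270.46 = 271.77 °C

T = 272 °C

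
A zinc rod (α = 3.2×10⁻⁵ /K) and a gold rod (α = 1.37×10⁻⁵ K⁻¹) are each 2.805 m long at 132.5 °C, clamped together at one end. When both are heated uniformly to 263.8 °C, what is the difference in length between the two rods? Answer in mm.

ΔT = 131.3 K
zinc: ΔL = 3.2×10⁻⁵ × 2.805 m × 131.3 = 1.1785×10⁻² m = 11.785 mm
gold: ΔL = 1.37×10⁻⁵ × 2.805 m × 131.3 = 5.0457×10⁻³ m = 5.0457 mm
difference = 11.785 − 5.0457 = 6.7393 mm

6.74 mm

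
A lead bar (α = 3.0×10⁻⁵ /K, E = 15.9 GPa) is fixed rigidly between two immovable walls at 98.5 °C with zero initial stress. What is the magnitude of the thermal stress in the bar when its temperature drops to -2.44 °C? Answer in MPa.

Fully constrained: the free strain ε = αΔT is blocked, so σ = Eε = EαΔT.
|ΔT| = 100.94 K
σ = 15.9×10⁹ × 3.0×10⁻⁵ × 100.94 = 4.81×10⁷ Pa

σ = 48.1 MPa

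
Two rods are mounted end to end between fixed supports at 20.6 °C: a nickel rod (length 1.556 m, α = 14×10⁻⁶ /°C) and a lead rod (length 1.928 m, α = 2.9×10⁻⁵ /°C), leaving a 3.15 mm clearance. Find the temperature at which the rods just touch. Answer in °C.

α₁L₁ = 2.1784×10⁻⁵ m/K, α₂L₂ = 5.5912×10⁻⁵ m/K → total 7.7696×10⁻⁵ m/K
ΔT = g/(α₁L₁+α₂L₂) = 3.15×10⁻³ / 7.7696×10⁻⁵ = 40.543 K
T = 20.6 + 40.543 = 61.143 °C

T = 61.1 °C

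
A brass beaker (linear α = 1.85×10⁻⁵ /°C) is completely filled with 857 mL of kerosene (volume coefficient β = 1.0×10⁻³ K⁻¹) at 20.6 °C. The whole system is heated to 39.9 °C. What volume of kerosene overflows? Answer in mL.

The beaker also expands: β_container ≈ 3α = 5.55×10⁻⁵ /K
Net overflow = V₀(β_liq − 3α_cont)ΔT
β − 3α = 1.00×10⁻³ − 5.55×10⁻⁵ = 9.445×10⁻⁴ /K; ΔT = 19.3 K
ΔV = 857 × 9.445×10⁻⁴ × 19.3 = 15.6 mL

15.6 mL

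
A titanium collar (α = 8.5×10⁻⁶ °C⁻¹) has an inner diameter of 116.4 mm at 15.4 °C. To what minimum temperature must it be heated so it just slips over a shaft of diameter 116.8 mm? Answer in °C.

Required Δd = 116.8 − 116.4 = 0.4 mm
Δd = αd₀ΔT ⇒ ΔT = Δd/(αd₀) = 0.4 / (8.5×10⁻⁶ × 116.4) = 404.29 K
T_min = 15.4 + 404.29 = 419.69 °C

T = 420 °C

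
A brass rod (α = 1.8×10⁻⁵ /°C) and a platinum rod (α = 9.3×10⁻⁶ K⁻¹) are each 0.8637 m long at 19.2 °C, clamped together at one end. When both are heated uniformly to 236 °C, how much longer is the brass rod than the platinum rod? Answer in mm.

ΔT = 216.8 K
brass: ΔL = 1.8×10⁻⁵ × 0.8637 m × 216.8 = 3.3705×10⁻³ m = 3.3705 mm
platinum: ΔL = 9.3×10⁻⁶ × 0.8637 m × 216.8 = 1.7414×10⁻³ m = 1.7414 mm
difference = 3.3705 − 1.7414 = 1.6291 mm

1.63 mm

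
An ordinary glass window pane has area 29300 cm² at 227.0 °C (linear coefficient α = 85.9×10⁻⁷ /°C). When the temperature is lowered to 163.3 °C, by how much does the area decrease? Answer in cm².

ΔA = 32.1 cm²

Area coefficient ≈ 2α; |ΔT| = 63.7 K
ΔA = 2αA₀ΔT = 2(85.9×10⁻⁷)(29300)(63.7) = 32.1 cm²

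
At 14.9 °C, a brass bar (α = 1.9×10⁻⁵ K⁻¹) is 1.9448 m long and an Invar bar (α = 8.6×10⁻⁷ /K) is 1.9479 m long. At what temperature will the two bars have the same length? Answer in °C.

T = 102.8 °C

L₁(1 + α₁ΔT) = L₂(1 + α₂ΔT) ⇒ ΔT = (L₂ − L₁)/(α₁L₁ − α₂L₂)
L₂ − L₁ = 1.9479 − 1.9448 = 3.10×10⁻³ m
α₁L₁ − α₂L₂ = 1.9×10⁻⁵×1.9448 − 8.6×10⁻⁷×1.9479 = 3.5276006×10⁻⁵ m/K
ΔT = 3.10×10⁻³ / 3.5276006×10⁻⁵ = 87.878 K
T = 14.9 + 87.878 = 102.778 °C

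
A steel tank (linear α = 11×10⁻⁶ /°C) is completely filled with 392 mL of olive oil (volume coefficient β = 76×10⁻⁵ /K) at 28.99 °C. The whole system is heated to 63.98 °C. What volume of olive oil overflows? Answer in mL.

9.97 mL

The tank also expands: β_container ≈ 3α = 3.3×10⁻⁵ /K
Net overflow = V₀(β_liq − 3α_cont)ΔT
β − 3α = 7.60×10⁻⁴ − 3.3×10⁻⁵ = 7.27×10⁻⁴ /K; ΔT = 34.99 K
ΔV = 392 × 7.27×10⁻⁴ × 34.99 = 9.97 mL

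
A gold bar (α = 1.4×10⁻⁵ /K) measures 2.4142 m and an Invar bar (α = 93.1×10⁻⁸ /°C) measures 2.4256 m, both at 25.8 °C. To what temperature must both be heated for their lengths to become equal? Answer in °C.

Equal length when α₁L₁ΔT − α₂L₂ΔT = L₂ − L₁ = 1.14×10⁻² m
α₁L₁ = 3.37988×10⁻⁵, α₂L₂ = 2.2582336×10⁻⁶ → Δ(αL) = 3.15405664×10⁻⁵ m/K
ΔT = 1.14×10⁻² / 3.15405664×10⁻⁵ = 361.439 K, so T = 25.8 + 361.439 = 387.239 °C

T = 387.2 °C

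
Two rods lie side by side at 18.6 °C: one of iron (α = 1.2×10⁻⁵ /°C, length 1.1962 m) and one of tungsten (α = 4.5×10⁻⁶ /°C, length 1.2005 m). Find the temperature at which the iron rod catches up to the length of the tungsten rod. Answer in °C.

T = 498.9 °C

Equal length when α₁L₁ΔT − α₂L₂ΔT = L₂ − L₁ = 4.30×10⁻³ m
α₁L₁ = 1.43544×10⁻⁵, α₂L₂ = 5.40225×10⁻⁶ → Δ(αL) = 8.95215×10⁻⁶ m/K
ΔT = 4.30×10⁻³ / 8.95215×10⁻⁶ = 480.332 K, so T = 18.6 + 480.332 = 498.932 °C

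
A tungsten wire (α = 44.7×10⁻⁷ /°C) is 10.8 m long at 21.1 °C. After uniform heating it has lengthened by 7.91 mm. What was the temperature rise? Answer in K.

ΔT = 164 K

ΔL = αL₀ΔT ⇒ ΔT = ΔL / (αL₀)
ΔT = 7.91×10⁻³ m / (44.7×10⁻⁷ × 10.8 m) = 163.85 K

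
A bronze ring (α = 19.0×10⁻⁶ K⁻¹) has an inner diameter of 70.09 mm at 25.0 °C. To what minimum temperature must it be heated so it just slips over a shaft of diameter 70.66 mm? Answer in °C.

Required Δd = 70.66 − 70.09 = 0.57 mm
Δd = αd₀ΔT ⇒ ΔT = Δd/(αd₀) = 0.57 / (19.0×10⁻⁶ × 70.09) = 428.02 K
T_min = 25.0 + 428.02 = 453.02 °C

T = 453 °C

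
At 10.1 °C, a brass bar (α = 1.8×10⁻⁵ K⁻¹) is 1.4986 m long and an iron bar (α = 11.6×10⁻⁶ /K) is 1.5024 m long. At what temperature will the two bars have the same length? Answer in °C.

Equal length when α₁L₁ΔT − α₂L₂ΔT = L₂ − L₁ = 3.80×10⁻³ m
α₁L₁ = 2.69748×10⁻⁵, α₂L₂ = 1.742784×10⁻⁵ → Δ(αL) = 9.54696×10⁻⁶ m/K
ΔT = 3.80×10⁻³ / 9.54696×10⁻⁶ = 398.032 K, so T = 10.1 + 398.032 = 408.132 °C

T = 408.1 °C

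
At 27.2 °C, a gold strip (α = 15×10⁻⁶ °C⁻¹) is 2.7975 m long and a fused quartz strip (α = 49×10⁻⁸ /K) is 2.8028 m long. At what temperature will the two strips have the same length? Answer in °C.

L₁(1 + α₁ΔT) = L₂(1 + α₂ΔT) ⇒ ΔT = (L₂ − L₁)/(α₁L₁ − α₂L₂)
L₂ − L₁ = 2.8028 − 2.7975 = 5.30×10⁻³ m
α₁L₁ − α₂L₂ = 15×10⁻⁶×2.7975 − 49×10⁻⁸×2.8028 = 4.0589128×10⁻⁵ m/K
ΔT = 5.30×10⁻³ / 4.0589128×10⁻⁵ = 130.577 K
T = 27.2 + 130.577 = 157.777 °C

T = 157.8 °C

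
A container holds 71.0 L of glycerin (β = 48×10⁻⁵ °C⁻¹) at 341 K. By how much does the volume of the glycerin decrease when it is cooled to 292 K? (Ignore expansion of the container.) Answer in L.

ΔV = 1.67 L

|ΔT| = |292 − 341| = 49 K
ΔV = βV₀ΔT = (48×10⁻⁵)(71.0)(49) = 1.67 L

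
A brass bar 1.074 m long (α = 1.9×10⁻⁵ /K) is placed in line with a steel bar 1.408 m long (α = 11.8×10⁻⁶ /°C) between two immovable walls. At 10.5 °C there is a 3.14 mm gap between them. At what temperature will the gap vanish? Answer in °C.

T = 95.3 °C

α₁L₁ = 2.0406×10⁻⁵ m/K, α₂L₂ = 1.66144×10⁻⁵ m/K → total 3.70204×10⁻⁵ m/K
ΔT = g/(α₁L₁+α₂L₂) = 3.14×10⁻³ / 3.70204×10⁻⁵ = 84.818 K
T = 10.5 + 84.818 = 95.318 °C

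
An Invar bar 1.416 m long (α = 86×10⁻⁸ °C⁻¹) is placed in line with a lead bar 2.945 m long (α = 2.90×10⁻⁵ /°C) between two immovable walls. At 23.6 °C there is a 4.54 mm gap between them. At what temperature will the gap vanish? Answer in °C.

T = 76.0 °C

α₁L₁ = 1.21776×10⁻⁶ m/K, α₂L₂ = 8.5405×10⁻⁵ m/K → total 8.662276×10⁻⁵ m/K
ΔT = g/(α₁L₁+α₂L₂) = 4.54×10⁻³ / 8.662276×10⁻⁵ = 52.411 K
T = 23.6 + 52.411 = 76.011 °C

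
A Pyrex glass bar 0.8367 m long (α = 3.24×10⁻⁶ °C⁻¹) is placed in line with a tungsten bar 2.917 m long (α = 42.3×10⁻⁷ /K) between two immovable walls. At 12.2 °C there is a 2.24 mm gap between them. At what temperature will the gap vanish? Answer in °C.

Gap closes when ΔL₁ + ΔL₂ = 2.24 mm = 2.24×10⁻³ m
(α₁L₁ + α₂L₂)ΔT = g
α₁L₁ + α₂L₂ = 3.24×10⁻⁶×0.8367 + 42.3×10⁻⁷×2.917 = 1.5049818×10⁻⁵ m/K
ΔT = 2.24×10⁻³ / 1.5049818×10⁻⁵ = 148.84 K
T = 12.2 + 148.84 = 161.04 °C

T = 161 °C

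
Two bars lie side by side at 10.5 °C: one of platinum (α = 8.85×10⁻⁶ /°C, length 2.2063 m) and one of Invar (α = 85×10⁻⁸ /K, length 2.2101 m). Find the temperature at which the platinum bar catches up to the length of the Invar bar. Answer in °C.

L₁(1 + α₁ΔT) = L₂(1 + α₂ΔT) ⇒ ΔT = (L₂ − L₁)/(α₁L₁ − α₂L₂)
L₂ − L₁ = 2.2101 − 2.2063 = 3.80×10⁻³ m
α₁L₁ − α₂L₂ = 8.85×10⁻⁶×2.2063 − 85×10⁻⁸×2.2101 = 1.764717×10⁻⁵ m/K
ΔT = 3.80×10⁻³ / 1.764717×10⁻⁵ = 215.332 K
T = 10.5 + 215.332 = 225.832 °C

T = 225.8 °C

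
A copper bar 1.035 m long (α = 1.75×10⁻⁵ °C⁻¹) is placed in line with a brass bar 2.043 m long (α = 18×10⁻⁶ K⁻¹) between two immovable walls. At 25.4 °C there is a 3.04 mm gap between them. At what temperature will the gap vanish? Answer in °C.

Gap closes when ΔL₁ + ΔL₂ = 3.04 mm = 3.04×10⁻³ m
(α₁L₁ + α₂L₂)ΔT = g
α₁L₁ + α₂L₂ = 1.75×10⁻⁵×1.035 + 18×10⁻⁶×2.043 = 5.48865×10⁻⁵ m/K
ΔT = 3.04×10⁻³ / 5.48865×10⁻⁵ = 55.387 K
T = 25.4 + 55.387 = 80.787 °C

T = 80.8 °C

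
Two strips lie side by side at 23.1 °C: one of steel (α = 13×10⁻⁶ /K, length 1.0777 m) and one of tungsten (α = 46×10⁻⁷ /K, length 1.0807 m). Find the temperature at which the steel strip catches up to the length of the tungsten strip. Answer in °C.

Equal length when α₁L₁ΔT − α₂L₂ΔT = L₂ − L₁ = 3.00×10⁻³ m
α₁L₁ = 1.40101×10⁻⁵, α₂L₂ = 4.97122×10⁻⁶ → Δ(αL) = 9.03888×10⁻⁶ m/K
ΔT = 3.00×10⁻³ / 9.03888×10⁻⁶ = 331.900 K, so T = 23.1 + 331.900 = 355.000 °C

T = 355.0 °C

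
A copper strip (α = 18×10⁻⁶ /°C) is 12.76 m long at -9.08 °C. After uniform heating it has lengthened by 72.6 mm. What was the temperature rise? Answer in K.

ΔT = 316 K

ΔL = αL₀ΔT ⇒ ΔT = ΔL / (αL₀)
ΔT = 72.6×10⁻³ m / (18×10⁻⁶ × 12.76 m) = 316.09 K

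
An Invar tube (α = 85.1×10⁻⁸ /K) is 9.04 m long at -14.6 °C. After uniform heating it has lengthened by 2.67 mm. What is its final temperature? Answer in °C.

ΔL = αL₀ΔT ⇒ ΔT = ΔL / (αL₀)
ΔT = 2.67×10⁻³ m / (85.1×10⁻⁸ × 9.04 m) = 347.07 K
T = -14.6 + 347.07 = 332.47 °C

T = 332 °C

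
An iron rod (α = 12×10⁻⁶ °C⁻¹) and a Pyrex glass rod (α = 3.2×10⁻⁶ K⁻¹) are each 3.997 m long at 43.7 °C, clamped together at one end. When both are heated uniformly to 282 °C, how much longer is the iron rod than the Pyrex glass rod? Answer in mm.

8.38 mm

ΔT = 238.3 K
iron: ΔL = 12×10⁻⁶ × 3.997 m × 238.3 = 1.1430×10⁻² m = 11.430 mm
Pyrex glass: ΔL = 3.2×10⁻⁶ × 3.997 m × 238.3 = 3.0480×10⁻³ m = 3.0480 mm
difference = 11.430 − 3.0480 = 8.382 mm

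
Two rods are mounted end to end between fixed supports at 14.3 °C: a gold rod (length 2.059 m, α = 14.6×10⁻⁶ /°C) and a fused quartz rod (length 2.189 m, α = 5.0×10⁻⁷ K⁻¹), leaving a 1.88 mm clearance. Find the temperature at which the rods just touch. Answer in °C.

Gap closes when ΔL₁ + ΔL₂ = 1.88 mm = 1.88×10⁻³ m
(α₁L₁ + α₂L₂)ΔT = g
α₁L₁ + α₂L₂ = 14.6×10⁻⁶×2.059 + 5.0×10⁻⁷×2.189 = 3.11559×10⁻⁵ m/K
ΔT = 1.88×10⁻³ / 3.11559×10⁻⁵ = 60.342 K
T = 14.3 + 60.342 = 74.642 °C

T = 74.6 °C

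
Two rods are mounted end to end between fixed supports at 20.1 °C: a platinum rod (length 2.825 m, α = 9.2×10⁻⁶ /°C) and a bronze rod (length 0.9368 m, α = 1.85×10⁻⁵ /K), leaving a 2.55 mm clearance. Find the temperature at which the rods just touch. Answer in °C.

T = 79.0 °C

Gap closes when ΔL₁ + ΔL₂ = 2.55 mm = 2.55×10⁻³ m
(α₁L₁ + α₂L₂)ΔT = g
α₁L₁ + α₂L₂ = 9.2×10⁻⁶×2.825 + 1.85×10⁻⁵×0.9368 = 4.33208×10⁻⁵ m/K
ΔT = 2.55×10⁻³ / 4.33208×10⁻⁵ = 58.863 K
T = 20.1 + 58.863 = 78.963 °C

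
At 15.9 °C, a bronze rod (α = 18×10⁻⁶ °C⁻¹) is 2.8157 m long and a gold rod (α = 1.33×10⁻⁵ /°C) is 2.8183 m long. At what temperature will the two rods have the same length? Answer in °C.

T = 212.9 °C

Equal length when α₁L₁ΔT − α₂L₂ΔT = L₂ − L₁ = 2.60×10⁻³ m
α₁L₁ = 5.06826×10⁻⁵, α₂L₂ = 3.748339×10⁻⁵ → Δ(αL) = 1.319921×10⁻⁵ m/K
ΔT = 2.60×10⁻³ / 1.319921×10⁻⁵ = 196.981 K, so T = 15.9 + 196.981 = 212.881 °C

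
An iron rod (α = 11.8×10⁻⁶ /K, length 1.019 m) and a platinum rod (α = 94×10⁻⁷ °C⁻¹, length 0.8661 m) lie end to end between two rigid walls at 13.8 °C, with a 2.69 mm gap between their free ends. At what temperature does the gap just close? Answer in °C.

T = 147 °C

α₁L₁ = 1.20242×10⁻⁵ m/K, α₂L₂ = 8.14134×10⁻⁶ m/K → total 2.016554×10⁻⁵ m/K
ΔT = g/(α₁L₁+α₂L₂) = 2.69×10⁻³ / 2.016554×10⁻⁵ = 133.40 K
T = 13.8 + 133.40 = 147.20 °C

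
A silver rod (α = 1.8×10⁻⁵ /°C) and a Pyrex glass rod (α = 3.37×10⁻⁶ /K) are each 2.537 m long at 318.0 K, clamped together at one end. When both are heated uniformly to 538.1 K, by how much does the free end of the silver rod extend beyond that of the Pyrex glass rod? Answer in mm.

ΔT = 220.1 K
silver: ΔL = 1.8×10⁻⁵ × 2.537 m × 220.1 = 1.0051×10⁻² m = 10.051 mm
Pyrex glass: ΔL = 3.37×10⁻⁶ × 2.537 m × 220.1 = 1.8818×10⁻³ m = 1.8818 mm
difference = 10.051 − 1.8818 = 8.1692 mm

8.17 mm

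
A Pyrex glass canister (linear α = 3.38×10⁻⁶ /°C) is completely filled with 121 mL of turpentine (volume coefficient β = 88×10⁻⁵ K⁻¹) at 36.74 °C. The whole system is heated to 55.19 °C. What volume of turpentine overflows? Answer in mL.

The canister also expands: β_container ≈ 3α = 1.014×10⁻⁵ /K
Net overflow = V₀(β_liq − 3α_cont)ΔT
β − 3α = 8.80×10⁻⁴ − 1.014×10⁻⁵ = 8.6986×10⁻⁴ /K; ΔT = 18.45 K
ΔV = 121 × 8.6986×10⁻⁴ × 18.45 = 1.94 mL

1.94 mL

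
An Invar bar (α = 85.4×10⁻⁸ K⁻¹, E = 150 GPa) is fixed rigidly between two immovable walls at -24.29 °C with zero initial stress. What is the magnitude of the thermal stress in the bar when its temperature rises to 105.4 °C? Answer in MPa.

Fully constrained: the free strain ε = αΔT is blocked, so σ = Eε = EαΔT.
|ΔT| = 129.69 K
σ = 150×10⁹ × 85.4×10⁻⁸ × 129.69 = 1.66×10⁷ Pa

σ = 16.6 MPa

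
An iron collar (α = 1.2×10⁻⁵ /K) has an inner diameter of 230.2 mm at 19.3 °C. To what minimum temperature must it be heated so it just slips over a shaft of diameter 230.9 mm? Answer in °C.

T = 273 °C

Required Δd = 230.9 − 230.2 = 0.7 mm
Δd = αd₀ΔT ⇒ ΔT = Δd/(αd₀) = 0.7 / (1.2×10⁻⁵ × 230.2) = 253.40 K
T_min = 19.3 + 253.40 = 272.70 °C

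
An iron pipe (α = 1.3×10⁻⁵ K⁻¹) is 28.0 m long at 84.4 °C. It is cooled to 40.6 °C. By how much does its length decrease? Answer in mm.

ΔL = 15.9 mm

|ΔT| = |40.6 − 84.4| = 43.8 K
ΔL = αL₀ΔT = (1.3×10⁻⁵)(28.0)(43.8) = 1.59×10⁻² m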